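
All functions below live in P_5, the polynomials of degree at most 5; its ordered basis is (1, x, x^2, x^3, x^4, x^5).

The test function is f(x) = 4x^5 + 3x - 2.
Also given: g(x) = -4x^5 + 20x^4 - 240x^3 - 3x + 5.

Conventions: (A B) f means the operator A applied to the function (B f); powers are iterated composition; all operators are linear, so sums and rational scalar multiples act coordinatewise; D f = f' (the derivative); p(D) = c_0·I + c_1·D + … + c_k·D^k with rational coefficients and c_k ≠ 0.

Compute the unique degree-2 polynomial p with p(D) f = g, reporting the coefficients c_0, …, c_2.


c_0 = -1, c_1 = 1, c_2 = -3

D^0 f = 4x^5 + 3x - 2
D^1 f = 20x^4 + 3
D^2 f = 80x^3
matching coefficients of g against c_0 f + c_1 Df + … from the top degree down determines the c_i
solution: c_0 = -1, c_1 = 1, c_2 = -3


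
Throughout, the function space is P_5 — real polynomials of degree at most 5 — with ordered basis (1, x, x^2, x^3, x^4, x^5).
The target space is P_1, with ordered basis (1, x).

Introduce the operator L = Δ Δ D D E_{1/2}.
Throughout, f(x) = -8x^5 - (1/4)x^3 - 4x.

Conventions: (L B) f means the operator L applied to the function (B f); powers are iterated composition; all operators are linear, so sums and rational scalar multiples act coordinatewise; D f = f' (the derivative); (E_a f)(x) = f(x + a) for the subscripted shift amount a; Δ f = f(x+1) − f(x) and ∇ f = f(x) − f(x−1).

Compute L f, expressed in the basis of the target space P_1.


the image equals g(x) = -960x - 1440

E_{1/2} f = -8x^5 - 20x^4 - (81/4)x^3 - (83/8)x^2 - (107/16)x - 73/32
D E_{1/2} f = -40x^4 - 80x^3 - (243/4)x^2 - (83/4)x - 107/16
D D E_{1/2} f = -160x^3 - 240x^2 - (243/2)x - 83/4
Δ (D D) E_{1/2} f = -480x^2 - 960x - 1043/2
Δ Δ (D D) E_{1/2} f = -960x - 1440


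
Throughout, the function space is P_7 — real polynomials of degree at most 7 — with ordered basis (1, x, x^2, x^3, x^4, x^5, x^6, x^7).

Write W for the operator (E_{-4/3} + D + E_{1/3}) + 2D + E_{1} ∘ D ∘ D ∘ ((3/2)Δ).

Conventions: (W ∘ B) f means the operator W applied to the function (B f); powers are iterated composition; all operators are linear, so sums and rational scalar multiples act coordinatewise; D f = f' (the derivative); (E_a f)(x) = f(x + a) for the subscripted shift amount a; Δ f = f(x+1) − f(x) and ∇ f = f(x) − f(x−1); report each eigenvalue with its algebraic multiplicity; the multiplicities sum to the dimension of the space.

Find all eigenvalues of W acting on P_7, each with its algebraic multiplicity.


λ = 2 (multiplicity 8)

image of 1: 2
image of x: 2x + 2
image of x^2: 2x^2 + 4x + 17/9
image of x^3: 2x^3 + 6x^2 + (17/3)x + 20/3
image of x^4: 2x^4 + 8x^3 + (34/3)x^2 + (80/3)x + 4631/81
image of x^5: 2x^5 + 10x^4 + (170/9)x^3 + (200/3)x^2 + (23155/81)x + 16669/81
image of x^6: 2x^6 + 12x^5 + (85/3)x^4 + (400/3)x^3 + (23155/27)x^2 + (33338/27)x + 496172/729
image of x^7: 2x^7 + 14x^6 + (119/3)x^5 + (700/3)x^4 + (162085/81)x^3 + (116683/27)x^2 + (3473204/729)x + 1418276/729
the matrix is upper triangular; its diagonal is (2, 2, 2, 2, 2, 2, 2, 2)
for a triangular matrix the eigenvalues are the diagonal entries, with algebraic multiplicity their repetition count


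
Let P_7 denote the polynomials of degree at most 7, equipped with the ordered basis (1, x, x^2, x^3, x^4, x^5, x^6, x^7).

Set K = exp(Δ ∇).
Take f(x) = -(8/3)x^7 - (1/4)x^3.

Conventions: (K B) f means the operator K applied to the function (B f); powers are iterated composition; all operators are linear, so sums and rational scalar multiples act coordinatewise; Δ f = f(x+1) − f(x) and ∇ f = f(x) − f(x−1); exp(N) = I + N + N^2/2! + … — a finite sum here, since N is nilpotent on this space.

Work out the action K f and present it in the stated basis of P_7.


the result is g(x) = -(8/3)x^7 - 112x^5 - (15683/12)x^3 - (20393/6)x

order-1 term: -112x^5 - (560/3)x^3 - (233/6)x
order-2 term: -1120x^3 - 1120x
order-3 term: -2240x
the series for exp(Δ ∇) f terminates at order 3
exp(Δ ∇) f = -(8/3)x^7 - 112x^5 - (15683/12)x^3 - (20393/6)x


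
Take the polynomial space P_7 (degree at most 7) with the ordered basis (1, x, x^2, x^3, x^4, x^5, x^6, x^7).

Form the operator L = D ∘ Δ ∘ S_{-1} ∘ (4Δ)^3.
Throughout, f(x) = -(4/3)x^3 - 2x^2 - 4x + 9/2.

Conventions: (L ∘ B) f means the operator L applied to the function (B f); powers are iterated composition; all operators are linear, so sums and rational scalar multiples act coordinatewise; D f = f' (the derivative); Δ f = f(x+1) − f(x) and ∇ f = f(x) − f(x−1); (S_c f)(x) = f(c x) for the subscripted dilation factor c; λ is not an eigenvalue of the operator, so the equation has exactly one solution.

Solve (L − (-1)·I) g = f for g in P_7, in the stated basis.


the result is g(x) = -(4/3)x^3 - 2x^2 - 4x + 9/2

write g with unknown coordinates in the stated basis and equate coefficients in (L − (-1)·I) g = f
solving from the highest basis element down gives g = -(4/3)x^3 - 2x^2 - 4x + 9/2
check: L g = 0
so L g − (-1)·g = -(4/3)x^3 - 2x^2 - 4x + 9/2 = f ✓


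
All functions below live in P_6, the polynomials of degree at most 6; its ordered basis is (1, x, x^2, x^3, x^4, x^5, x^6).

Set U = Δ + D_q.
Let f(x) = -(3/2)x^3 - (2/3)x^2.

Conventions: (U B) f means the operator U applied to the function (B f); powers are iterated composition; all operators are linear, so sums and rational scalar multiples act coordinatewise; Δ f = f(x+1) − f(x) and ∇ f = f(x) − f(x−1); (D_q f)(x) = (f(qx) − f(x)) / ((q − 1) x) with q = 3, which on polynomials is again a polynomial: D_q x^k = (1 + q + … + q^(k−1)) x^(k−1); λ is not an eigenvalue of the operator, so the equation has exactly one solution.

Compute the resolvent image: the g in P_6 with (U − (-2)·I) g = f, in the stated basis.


write g with unknown coordinates in the stated basis and equate coefficients in (U − (-2)·I) g = f
solving from the highest basis element down gives g = -(3/4)x^3 + (17/3)x^2 - (127/8)x + 161/12
check: U g = -12x^2 + (127/4)x - 161/6
so U g − (-2)·g = -(3/2)x^3 - (2/3)x^2 = f ✓

g(x) = -(3/4)x^3 + (17/3)x^2 - (127/8)x + 161/12


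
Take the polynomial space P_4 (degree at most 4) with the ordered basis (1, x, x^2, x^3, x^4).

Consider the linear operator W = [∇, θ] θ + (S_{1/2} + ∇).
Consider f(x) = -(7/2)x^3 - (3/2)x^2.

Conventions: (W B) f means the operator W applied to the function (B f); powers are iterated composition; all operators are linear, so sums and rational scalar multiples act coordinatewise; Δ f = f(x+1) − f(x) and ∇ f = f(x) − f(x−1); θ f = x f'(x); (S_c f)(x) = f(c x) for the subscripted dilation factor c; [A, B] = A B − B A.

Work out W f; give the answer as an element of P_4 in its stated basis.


the image equals g(x) = -(7/16)x^3 - (339/8)x^2 + (129/2)x - 55/2

θ f = -(21/2)x^3 - 3x^2
θ θ f = -(63/2)x^3 - 6x^2
∇ θ θ f = -(189/2)x^2 + (165/2)x - 51/2
∇ θ f = -(63/2)x^2 + (51/2)x - 15/2
θ ∇ θ f = -63x^2 + (51/2)x
[∇, θ] θ f = -(63/2)x^2 + 57x - 51/2
S_{1/2} f = -(7/16)x^3 - (3/8)x^2
∇ f = -(21/2)x^2 + (15/2)x - 2
(S_{1/2} + ∇) f = -(7/16)x^3 - (87/8)x^2 + (15/2)x - 2
([∇, θ] θ + (S_{1/2} + ∇)) f = -(7/16)x^3 - (339/8)x^2 + (129/2)x - 55/2


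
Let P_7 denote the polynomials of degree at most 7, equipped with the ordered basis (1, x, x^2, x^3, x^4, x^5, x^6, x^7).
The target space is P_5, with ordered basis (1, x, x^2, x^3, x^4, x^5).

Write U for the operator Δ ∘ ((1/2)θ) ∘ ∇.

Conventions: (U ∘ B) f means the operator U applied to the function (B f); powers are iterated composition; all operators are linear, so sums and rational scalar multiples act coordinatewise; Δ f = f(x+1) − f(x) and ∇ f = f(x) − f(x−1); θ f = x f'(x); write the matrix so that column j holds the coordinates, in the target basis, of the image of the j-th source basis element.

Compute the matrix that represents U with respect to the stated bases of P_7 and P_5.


the matrix is [[0, 0, 1, 3/2, 2, 5/2, 3, 7/2]; [0, 0, 0, 6, 6, 15, 15, 28]; [0, 0, 0, 0, 18, 15, 60, 105/2]; [0, 0, 0, 0, 0, 40, 30, 175]; [0, 0, 0, 0, 0, 0, 75, 105/2]; [0, 0, 0, 0, 0, 0, 0, 126]] (rows listed top to bottom)

image of 1: 0
image of x: 0
image of x^2: 1
image of x^3: 6x + 3/2
image of x^4: 18x^2 + 6x + 2
image of x^5: 40x^3 + 15x^2 + 15x + 5/2
image of x^6: 75x^4 + 30x^3 + 60x^2 + 15x + 3
image of x^7: 126x^5 + (105/2)x^4 + 175x^3 + (105/2)x^2 + 28x + 7/2
each image's coordinates form column j of the matrix


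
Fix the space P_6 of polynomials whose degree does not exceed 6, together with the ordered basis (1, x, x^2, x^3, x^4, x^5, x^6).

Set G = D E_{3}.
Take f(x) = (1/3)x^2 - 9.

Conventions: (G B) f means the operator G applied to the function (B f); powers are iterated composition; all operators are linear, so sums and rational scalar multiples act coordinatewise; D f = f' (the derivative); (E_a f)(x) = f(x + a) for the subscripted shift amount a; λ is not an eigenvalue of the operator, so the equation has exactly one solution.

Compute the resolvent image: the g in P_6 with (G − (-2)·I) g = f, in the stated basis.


the result is g(x) = (1/6)x^2 - (1/6)x - 59/12

write g with unknown coordinates in the stated basis and equate coefficients in (G − (-2)·I) g = f
solving from the highest basis element down gives g = (1/6)x^2 - (1/6)x - 59/12
check: G g = (1/3)x + 5/6
so G g − (-2)·g = (1/3)x^2 - 9 = f ✓


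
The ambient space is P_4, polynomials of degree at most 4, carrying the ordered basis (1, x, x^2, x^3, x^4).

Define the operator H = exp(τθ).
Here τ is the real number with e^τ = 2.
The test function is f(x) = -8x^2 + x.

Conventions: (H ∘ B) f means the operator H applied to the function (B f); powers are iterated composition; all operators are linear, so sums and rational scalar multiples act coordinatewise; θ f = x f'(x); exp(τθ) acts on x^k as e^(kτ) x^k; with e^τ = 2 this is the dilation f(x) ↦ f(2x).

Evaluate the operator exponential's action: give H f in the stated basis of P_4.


the image equals g(x) = -32x^2 + 2x

exp(τθ) x^k = e^(kτ) x^k; with e^τ = 2 this sends x^k to 2^k x^k
x ↦ 2 x
x^2 ↦ 4 x^2
applying this coordinatewise to f: exp(τθ) f = -32x^2 + 2x


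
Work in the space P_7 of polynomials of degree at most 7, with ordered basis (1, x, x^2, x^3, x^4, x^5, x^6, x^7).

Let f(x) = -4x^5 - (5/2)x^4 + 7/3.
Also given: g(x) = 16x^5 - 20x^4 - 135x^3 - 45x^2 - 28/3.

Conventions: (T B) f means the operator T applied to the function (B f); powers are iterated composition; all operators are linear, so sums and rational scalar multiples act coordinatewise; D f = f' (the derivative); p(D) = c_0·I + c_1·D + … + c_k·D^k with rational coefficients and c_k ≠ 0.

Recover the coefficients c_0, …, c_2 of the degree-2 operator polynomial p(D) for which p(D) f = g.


c_0 = -4, c_1 = 3/2, c_2 = 3/2

D^0 f = -4x^5 - (5/2)x^4 + 7/3
D^1 f = -20x^4 - 10x^3
D^2 f = -80x^3 - 30x^2
matching coefficients of g against c_0 f + c_1 Df + … from the top degree down determines the c_i
solution: c_0 = -4, c_1 = 3/2, c_2 = 3/2


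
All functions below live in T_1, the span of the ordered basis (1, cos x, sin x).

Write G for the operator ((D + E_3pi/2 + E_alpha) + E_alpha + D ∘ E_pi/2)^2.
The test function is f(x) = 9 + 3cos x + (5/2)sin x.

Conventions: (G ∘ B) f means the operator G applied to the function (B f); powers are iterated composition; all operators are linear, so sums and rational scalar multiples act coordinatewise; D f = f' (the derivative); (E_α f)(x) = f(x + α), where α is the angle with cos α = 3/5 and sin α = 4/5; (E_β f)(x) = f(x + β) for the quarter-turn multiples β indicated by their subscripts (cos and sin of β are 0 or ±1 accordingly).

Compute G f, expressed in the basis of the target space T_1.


g(x) = 81 - (149/25)cos x - (411/50)sin x

D f = (5/2)cos x - 3sin x
E_3pi/2 f = 9 - (5/2)cos x + 3sin x
E_alpha f = 9 + (19/5)cos x - (9/10)sin x
(D + E_3pi/2 + E_alpha) f = 18 + (19/5)cos x - (9/10)sin x
E_alpha f = 9 + (19/5)cos x - (9/10)sin x
E_pi/2 f = 9 + (5/2)cos x - 3sin x
D E_pi/2 f = -3cos x - (5/2)sin x
((D + E_3pi/2 + E_alpha) + E_alpha + D ∘ E_pi/2) f = 27 + (23/5)cos x - (43/10)sin x
D ((D + E_3pi/2 + E_alpha) + E_alpha + D ∘ E_pi/2) f = -(43/10)cos x - (23/5)sin x
E_3pi/2 ((D + E_3pi/2 + E_alpha) + E_alpha + D ∘ E_pi/2) f = 27 + (43/10)cos x + (23/5)sin x
E_alpha ((D + E_3pi/2 + E_alpha) + E_alpha + D ∘ E_pi/2) f = 27 - (17/25)cos x - (313/50)sin x
(D + E_3pi/2 + E_alpha) ((D + E_3pi/2 + E_alpha) + E_alpha + D ∘ E_pi/2) f = 54 - (17/25)cos x - (313/50)sin x
E_alpha ((D + E_3pi/2 + E_alpha) + E_alpha + D ∘ E_pi/2) f = 27 - (17/25)cos x - (313/50)sin x
E_pi/2 ((D + E_3pi/2 + E_alpha) + E_alpha + D ∘ E_pi/2) f = 27 - (43/10)cos x - (23/5)sin x
D E_pi/2 ((D + E_3pi/2 + E_alpha) + E_alpha + D ∘ E_pi/2) f = -(23/5)cos x + (43/10)sin x
((D + E_3pi/2 + E_alpha) + E_alpha + D ∘ E_pi/2) ((D + E_3pi/2 + E_alpha) + E_alpha + D ∘ E_pi/2) f = 81 - (149/25)cos x - (411/50)sin x


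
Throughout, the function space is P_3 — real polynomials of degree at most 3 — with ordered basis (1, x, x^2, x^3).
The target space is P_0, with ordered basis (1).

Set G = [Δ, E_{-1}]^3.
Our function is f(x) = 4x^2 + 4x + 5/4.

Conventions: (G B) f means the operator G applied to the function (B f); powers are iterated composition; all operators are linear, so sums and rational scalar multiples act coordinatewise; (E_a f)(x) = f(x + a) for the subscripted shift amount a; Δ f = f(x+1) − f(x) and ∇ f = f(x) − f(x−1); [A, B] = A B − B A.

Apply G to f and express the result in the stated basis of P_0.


E_{-1} f = 4x^2 - 4x + 5/4
Δ E_{-1} f = 8x
Δ f = 8x + 8
E_{-1} Δ f = 8x
[Δ, E_{-1}] f = 0
E_{-1} [Δ, E_{-1}] f = 0
Δ E_{-1} [Δ, E_{-1}] f = 0
Δ [Δ, E_{-1}] f = 0
E_{-1} Δ [Δ, E_{-1}] f = 0
[Δ, E_{-1}] [Δ, E_{-1}] f = 0
E_{-1} [Δ, E_{-1}] [Δ, E_{-1}] f = 0
Δ E_{-1} [Δ, E_{-1}] [Δ, E_{-1}] f = 0
Δ [Δ, E_{-1}] [Δ, E_{-1}] f = 0
E_{-1} Δ [Δ, E_{-1}] [Δ, E_{-1}] f = 0
[Δ, E_{-1}] [Δ, E_{-1}] [Δ, E_{-1}] f = 0

g(x) = 0


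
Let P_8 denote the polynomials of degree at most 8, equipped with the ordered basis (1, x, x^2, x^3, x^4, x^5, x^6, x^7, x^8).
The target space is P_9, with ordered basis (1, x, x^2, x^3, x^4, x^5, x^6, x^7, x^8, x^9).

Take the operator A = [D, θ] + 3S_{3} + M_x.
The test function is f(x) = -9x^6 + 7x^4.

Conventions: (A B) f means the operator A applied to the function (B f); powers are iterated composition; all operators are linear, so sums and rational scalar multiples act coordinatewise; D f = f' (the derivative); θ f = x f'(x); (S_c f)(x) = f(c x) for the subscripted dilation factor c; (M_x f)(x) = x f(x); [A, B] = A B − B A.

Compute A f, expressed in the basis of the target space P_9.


the result is g(x) = -9x^7 - 19683x^6 - 47x^5 + 1701x^4 + 28x^3

θ f = -54x^6 + 28x^4
D θ f = -324x^5 + 112x^3
D f = -54x^5 + 28x^3
θ D f = -270x^5 + 84x^3
[D, θ] f = -54x^5 + 28x^3
S_{3} f = -6561x^6 + 567x^4
(3S_{3}) f = -19683x^6 + 1701x^4
M_x f = -9x^7 + 7x^5
([D, θ] + 3S_{3} + M_x) f = -9x^7 - 19683x^6 - 47x^5 + 1701x^4 + 28x^3


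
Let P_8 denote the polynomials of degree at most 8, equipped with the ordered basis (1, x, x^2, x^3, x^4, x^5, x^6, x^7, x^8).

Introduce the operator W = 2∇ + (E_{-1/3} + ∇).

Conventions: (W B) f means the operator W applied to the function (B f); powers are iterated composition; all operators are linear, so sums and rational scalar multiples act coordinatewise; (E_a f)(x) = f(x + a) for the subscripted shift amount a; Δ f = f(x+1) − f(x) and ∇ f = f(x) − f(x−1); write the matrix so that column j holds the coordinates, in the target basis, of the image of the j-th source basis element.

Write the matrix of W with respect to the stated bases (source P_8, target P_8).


image of 1: 1
image of x: x + 8/3
image of x^2: x^2 + (16/3)x - 26/9
image of x^3: x^3 + 8x^2 - (26/3)x + 80/27
image of x^4: x^4 + (32/3)x^3 - (52/3)x^2 + (320/27)x - 242/81
image of x^5: x^5 + (40/3)x^4 - (260/9)x^3 + (800/27)x^2 - (1210/81)x + 728/243
image of x^6: x^6 + 16x^5 - (130/3)x^4 + (1600/27)x^3 - (1210/27)x^2 + (1456/81)x - 2186/729
image of x^7: x^7 + (56/3)x^6 - (182/3)x^5 + (2800/27)x^4 - (8470/81)x^3 + (5096/81)x^2 - (15302/729)x + 6560/2187
image of x^8: x^8 + (64/3)x^7 - (728/9)x^6 + (4480/27)x^5 - (16940/81)x^4 + (40768/243)x^3 - (61208/729)x^2 + (52480/2187)x - 19682/6561
each image's coordinates form column j of the matrix

the matrix is [[1, 8/3, -26/9, 80/27, -242/81, 728/243, -2186/729, 6560/2187, -19682/6561]; [0, 1, 16/3, -26/3, 320/27, -1210/81, 1456/81, -15302/729, 52480/2187]; [0, 0, 1, 8, -52/3, 800/27, -1210/27, 5096/81, -61208/729]; [0, 0, 0, 1, 32/3, -260/9, 1600/27, -8470/81, 40768/243]; [0, 0, 0, 0, 1, 40/3, -130/3, 2800/27, -16940/81]; [0, 0, 0, 0, 0, 1, 16, -182/3, 4480/27]; [0, 0, 0, 0, 0, 0, 1, 56/3, -728/9]; [0, 0, 0, 0, 0, 0, 0, 1, 64/3]; [0, 0, 0, 0, 0, 0, 0, 0, 1]] (rows listed top to bottom)


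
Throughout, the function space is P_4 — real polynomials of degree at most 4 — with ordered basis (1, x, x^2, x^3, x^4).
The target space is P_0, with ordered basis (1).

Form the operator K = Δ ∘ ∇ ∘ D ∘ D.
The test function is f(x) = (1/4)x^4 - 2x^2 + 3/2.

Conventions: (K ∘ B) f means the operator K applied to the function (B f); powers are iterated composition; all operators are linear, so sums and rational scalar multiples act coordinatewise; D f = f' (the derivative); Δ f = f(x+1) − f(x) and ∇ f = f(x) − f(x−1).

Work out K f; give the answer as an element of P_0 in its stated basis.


D f = x^3 - 4x
D D f = 3x^2 - 4
∇ D D f = 6x - 3
Δ ∇ D D f = 6

the result is g(x) = 6


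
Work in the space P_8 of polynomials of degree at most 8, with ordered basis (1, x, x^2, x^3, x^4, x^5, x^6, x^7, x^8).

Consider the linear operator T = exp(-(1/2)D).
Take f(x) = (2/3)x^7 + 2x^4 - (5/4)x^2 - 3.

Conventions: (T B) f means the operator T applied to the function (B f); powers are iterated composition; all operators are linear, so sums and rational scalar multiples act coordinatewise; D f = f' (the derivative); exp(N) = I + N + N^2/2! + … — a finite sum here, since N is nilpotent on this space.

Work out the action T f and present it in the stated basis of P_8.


order-1 term: -(7/3)x^6 - 4x^3 + (5/4)x
order-2 term: (7/2)x^5 + 3x^2 - 5/16
order-3 term: -(35/12)x^4 - x
order-4 term: (35/24)x^3 + 1/8
order-5 term: -(7/16)x^2
order-6 term: (7/96)x
order-7 term: -1/192
the series for exp(-(1/2)D) f terminates at order 7
exp(-(1/2)D) f = (2/3)x^7 - (7/3)x^6 + (7/2)x^5 - (11/12)x^4 - (61/24)x^3 + (21/16)x^2 + (31/96)x - 613/192

g(x) = (2/3)x^7 - (7/3)x^6 + (7/2)x^5 - (11/12)x^4 - (61/24)x^3 + (21/16)x^2 + (31/96)x - 613/192


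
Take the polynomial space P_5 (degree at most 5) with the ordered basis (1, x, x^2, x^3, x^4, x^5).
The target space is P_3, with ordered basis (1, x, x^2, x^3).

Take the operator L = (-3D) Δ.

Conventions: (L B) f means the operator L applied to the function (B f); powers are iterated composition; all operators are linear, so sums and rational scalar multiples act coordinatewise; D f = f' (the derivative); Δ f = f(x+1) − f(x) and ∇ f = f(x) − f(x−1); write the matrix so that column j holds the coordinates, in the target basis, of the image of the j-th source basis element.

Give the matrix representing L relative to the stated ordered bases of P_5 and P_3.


the matrix is [[0, 0, -6, -9, -12, -15]; [0, 0, 0, -18, -36, -60]; [0, 0, 0, 0, -36, -90]; [0, 0, 0, 0, 0, -60]] (rows listed top to bottom)

image of 1: 0
image of x: 0
image of x^2: -6
image of x^3: -18x - 9
image of x^4: -36x^2 - 36x - 12
image of x^5: -60x^3 - 90x^2 - 60x - 15
each image's coordinates form column j of the matrix


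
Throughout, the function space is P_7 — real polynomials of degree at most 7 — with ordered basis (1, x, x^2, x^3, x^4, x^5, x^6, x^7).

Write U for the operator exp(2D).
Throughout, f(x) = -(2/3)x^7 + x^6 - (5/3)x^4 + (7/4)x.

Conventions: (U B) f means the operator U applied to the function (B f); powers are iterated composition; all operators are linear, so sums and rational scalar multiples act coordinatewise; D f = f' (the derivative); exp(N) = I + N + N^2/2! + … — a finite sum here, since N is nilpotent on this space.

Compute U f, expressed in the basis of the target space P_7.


order-1 term: -(28/3)x^6 + 12x^5 - (40/3)x^3 + 7/2
order-2 term: -56x^5 + 60x^4 - 40x^2
order-3 term: -(560/3)x^4 + 160x^3 - (160/3)x
order-4 term: -(1120/3)x^3 + 240x^2 - 80/3
order-5 term: -448x^2 + 192x
order-6 term: -(896/3)x + 64
order-7 term: -256/3
the series for exp(2D) f terminates at order 7
exp(2D) f = -(2/3)x^7 - (25/3)x^6 - 44x^5 - (385/3)x^4 - (680/3)x^3 - 248x^2 - (633/4)x - 89/2

the image equals g(x) = -(2/3)x^7 - (25/3)x^6 - 44x^5 - (385/3)x^4 - (680/3)x^3 - 248x^2 - (633/4)x - 89/2


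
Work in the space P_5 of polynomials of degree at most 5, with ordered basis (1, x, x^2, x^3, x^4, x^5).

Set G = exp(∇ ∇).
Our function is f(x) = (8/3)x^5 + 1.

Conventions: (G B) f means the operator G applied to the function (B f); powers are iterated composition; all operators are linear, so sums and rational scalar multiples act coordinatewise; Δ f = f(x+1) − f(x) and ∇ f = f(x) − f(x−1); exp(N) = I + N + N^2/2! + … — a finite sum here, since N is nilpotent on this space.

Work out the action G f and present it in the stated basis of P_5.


order-1 term: (160/3)x^3 - 160x^2 + (560/3)x - 80
order-2 term: 160x - 320
the series for exp(∇ ∇) f terminates at order 2
exp(∇ ∇) f = (8/3)x^5 + (160/3)x^3 - 160x^2 + (1040/3)x - 399

g(x) = (8/3)x^5 + (160/3)x^3 - 160x^2 + (1040/3)x - 399


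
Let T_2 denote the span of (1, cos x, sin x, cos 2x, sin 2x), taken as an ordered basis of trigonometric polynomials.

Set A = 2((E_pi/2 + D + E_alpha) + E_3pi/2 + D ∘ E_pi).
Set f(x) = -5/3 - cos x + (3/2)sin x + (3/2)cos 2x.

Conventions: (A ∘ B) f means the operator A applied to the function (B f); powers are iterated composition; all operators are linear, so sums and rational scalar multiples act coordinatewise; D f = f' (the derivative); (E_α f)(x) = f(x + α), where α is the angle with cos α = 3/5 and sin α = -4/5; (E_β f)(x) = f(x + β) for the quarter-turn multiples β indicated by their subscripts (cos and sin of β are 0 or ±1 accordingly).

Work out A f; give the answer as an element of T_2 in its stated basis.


the result is g(x) = -10 - (18/5)cos x + (1/5)sin x - (171/25)cos 2x - (228/25)sin 2x

E_pi/2 f = -5/3 + (3/2)cos x + sin x - (3/2)cos 2x
D f = (3/2)cos x + sin x - 3sin 2x
E_alpha f = -5/3 - (9/5)cos x + (1/10)sin x - (21/50)cos 2x + (36/25)sin 2x
(E_pi/2 + D + E_alpha) f = -10/3 + (6/5)cos x + (21/10)sin x - (48/25)cos 2x - (39/25)sin 2x
E_3pi/2 f = -5/3 - (3/2)cos x - sin x - (3/2)cos 2x
E_pi f = -5/3 + cos x - (3/2)sin x + (3/2)cos 2x
D E_pi f = -(3/2)cos x - sin x - 3sin 2x
((E_pi/2 + D + E_alpha) + E_3pi/2 + D ∘ E_pi) f = -5 - (9/5)cos x + (1/10)sin x - (171/50)cos 2x - (114/25)sin 2x
(2((E_pi/2 + D + E_alpha) + E_3pi/2 + D ∘ E_pi)) f = -10 - (18/5)cos x + (1/5)sin x - (171/25)cos 2x - (228/25)sin 2x


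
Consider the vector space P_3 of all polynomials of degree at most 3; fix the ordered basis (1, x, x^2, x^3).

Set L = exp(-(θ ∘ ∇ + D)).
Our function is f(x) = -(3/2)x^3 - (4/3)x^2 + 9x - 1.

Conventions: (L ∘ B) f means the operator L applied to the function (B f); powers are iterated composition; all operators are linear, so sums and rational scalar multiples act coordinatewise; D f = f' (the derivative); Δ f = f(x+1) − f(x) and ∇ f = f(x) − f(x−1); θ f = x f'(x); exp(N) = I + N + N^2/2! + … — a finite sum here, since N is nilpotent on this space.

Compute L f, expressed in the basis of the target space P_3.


order-1 term: (27/2)x^2 + (5/6)x - 9
order-2 term: -27x - 5/12
order-3 term: 9
the series for exp(-(θ ∘ ∇ + D)) f terminates at order 3
exp(-(θ ∘ ∇ + D)) f = -(3/2)x^3 + (73/6)x^2 - (103/6)x - 17/12

the result is g(x) = -(3/2)x^3 + (73/6)x^2 - (103/6)x - 17/12


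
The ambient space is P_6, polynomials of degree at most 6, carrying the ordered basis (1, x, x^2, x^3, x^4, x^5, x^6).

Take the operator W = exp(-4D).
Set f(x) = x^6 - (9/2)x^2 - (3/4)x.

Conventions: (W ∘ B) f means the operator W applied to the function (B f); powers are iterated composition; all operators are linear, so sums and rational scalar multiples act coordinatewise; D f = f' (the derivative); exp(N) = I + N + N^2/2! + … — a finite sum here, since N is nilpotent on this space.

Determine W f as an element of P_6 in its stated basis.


g(x) = x^6 - 24x^5 + 240x^4 - 1280x^3 + (7671/2)x^2 - (24435/4)x + 4027

order-1 term: -24x^5 + 36x + 3
order-2 term: 240x^4 - 72
order-3 term: -1280x^3
order-4 term: 3840x^2
order-5 term: -6144x
order-6 term: 4096
the series for exp(-4D) f terminates at order 6
exp(-4D) f = x^6 - 24x^5 + 240x^4 - 1280x^3 + (7671/2)x^2 - (24435/4)x + 4027


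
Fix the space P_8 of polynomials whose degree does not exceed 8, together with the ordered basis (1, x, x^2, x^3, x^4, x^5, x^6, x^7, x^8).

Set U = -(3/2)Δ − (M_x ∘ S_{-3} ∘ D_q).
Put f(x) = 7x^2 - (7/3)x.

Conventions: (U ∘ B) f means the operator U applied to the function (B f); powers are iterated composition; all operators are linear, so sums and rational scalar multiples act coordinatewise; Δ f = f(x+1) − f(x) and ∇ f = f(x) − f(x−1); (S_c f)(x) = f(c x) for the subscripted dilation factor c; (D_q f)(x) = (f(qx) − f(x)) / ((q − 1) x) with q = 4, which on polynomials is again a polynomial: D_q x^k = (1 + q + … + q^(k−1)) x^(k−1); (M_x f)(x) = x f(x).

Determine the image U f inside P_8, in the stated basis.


the result is g(x) = 105x^2 - (56/3)x - 7

Δ f = 14x + 14/3
(-(3/2)Δ) f = -21x - 7
D_q f = 35x - 7/3
S_{-3} D_q f = -105x - 7/3
M_x S_{-3} D_q f = -105x^2 - (7/3)x
(-(M_x ∘ S_{-3} ∘ D_q)) f = 105x^2 + (7/3)x
(-(3/2)Δ − (M_x ∘ S_{-3} ∘ D_q)) f = 105x^2 - (56/3)x - 7


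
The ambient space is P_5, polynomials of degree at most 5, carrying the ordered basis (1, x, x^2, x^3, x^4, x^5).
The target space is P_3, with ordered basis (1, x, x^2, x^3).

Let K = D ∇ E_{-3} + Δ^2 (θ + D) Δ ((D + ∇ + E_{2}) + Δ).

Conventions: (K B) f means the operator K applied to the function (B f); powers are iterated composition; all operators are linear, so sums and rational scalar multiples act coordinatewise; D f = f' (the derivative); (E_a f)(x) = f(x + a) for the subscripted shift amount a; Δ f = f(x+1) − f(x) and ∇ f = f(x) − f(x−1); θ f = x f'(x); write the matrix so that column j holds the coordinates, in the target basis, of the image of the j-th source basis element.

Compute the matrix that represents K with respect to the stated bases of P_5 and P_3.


image of 1: 0
image of x: 0
image of x^2: 2
image of x^3: 6x - 9
image of x^4: 12x^2 - 12x + 508
image of x^5: 20x^3 + 30x^2 + 3320x + 3285
each image's coordinates form column j of the matrix

the matrix is [[0, 0, 2, -9, 508, 3285]; [0, 0, 0, 6, -12, 3320]; [0, 0, 0, 0, 12, 30]; [0, 0, 0, 0, 0, 20]] (rows listed top to bottom)


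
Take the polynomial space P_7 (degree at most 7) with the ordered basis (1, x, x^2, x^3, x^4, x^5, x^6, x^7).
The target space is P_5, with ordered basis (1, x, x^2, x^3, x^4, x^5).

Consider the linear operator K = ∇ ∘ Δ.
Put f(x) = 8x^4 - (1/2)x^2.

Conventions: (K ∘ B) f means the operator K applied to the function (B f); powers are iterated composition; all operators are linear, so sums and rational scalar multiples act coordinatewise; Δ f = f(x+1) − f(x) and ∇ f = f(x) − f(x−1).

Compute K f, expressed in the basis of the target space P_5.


the result is g(x) = 96x^2 + 15

Δ f = 32x^3 + 48x^2 + 31x + 15/2
∇ Δ f = 96x^2 + 15


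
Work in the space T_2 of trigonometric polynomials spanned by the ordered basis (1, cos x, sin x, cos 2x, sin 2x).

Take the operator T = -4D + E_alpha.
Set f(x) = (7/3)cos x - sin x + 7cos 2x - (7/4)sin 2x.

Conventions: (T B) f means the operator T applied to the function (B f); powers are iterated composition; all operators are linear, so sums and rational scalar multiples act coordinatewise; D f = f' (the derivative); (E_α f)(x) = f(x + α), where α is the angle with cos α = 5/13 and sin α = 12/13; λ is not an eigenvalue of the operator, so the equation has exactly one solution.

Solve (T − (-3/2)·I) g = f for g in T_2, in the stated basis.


the image equals g(x) = (206/2031)cos x - (1414/2031)sin x - (4858/36353)cos 2x - (70875/72706)sin 2x

write g with unknown coordinates in the stated basis and equate coefficients in (T − (-3/2)·I) g = f
solving from the highest basis element down gives g = (206/2031)cos x - (1414/2031)sin x - (4858/36353)cos 2x - (70875/72706)sin 2x
check: T g = (4430/2031)cos x + (30/677)sin x + (261758/36353)cos 2x - (20923/72706)sin 2x
so T g − (-3/2)·g = (7/3)cos x - sin x + 7cos 2x - (7/4)sin 2x = f ✓


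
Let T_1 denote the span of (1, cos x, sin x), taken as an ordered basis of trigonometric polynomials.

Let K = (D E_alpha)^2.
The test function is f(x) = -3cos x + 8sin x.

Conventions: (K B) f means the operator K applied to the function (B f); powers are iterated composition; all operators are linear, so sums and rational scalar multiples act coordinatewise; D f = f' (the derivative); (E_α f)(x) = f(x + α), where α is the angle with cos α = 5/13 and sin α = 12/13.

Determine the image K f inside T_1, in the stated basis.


the image equals g(x) = -(1317/169)cos x + (592/169)sin x

E_alpha f = (81/13)cos x + (76/13)sin x
D E_alpha f = (76/13)cos x - (81/13)sin x
E_alpha (D E_alpha) f = -(592/169)cos x - (1317/169)sin x
D E_alpha (D E_alpha) f = -(1317/169)cos x + (592/169)sin x


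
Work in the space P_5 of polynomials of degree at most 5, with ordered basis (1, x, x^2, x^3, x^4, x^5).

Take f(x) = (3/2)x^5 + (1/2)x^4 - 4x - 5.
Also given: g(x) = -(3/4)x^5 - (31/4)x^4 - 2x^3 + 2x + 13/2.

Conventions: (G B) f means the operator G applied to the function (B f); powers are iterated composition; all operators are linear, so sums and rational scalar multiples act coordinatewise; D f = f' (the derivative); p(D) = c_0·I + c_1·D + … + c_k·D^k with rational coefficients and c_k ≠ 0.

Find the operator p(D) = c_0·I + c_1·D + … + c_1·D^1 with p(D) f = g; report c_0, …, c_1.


D^0 f = (3/2)x^5 + (1/2)x^4 - 4x - 5
D^1 f = (15/2)x^4 + 2x^3 - 4
matching coefficients of g against c_0 f + c_1 Df + … from the top degree down determines the c_i
solution: c_0 = -1/2, c_1 = -1

p(D) = -(1/2)·I − D, i.e. c_0 = -1/2, c_1 = -1


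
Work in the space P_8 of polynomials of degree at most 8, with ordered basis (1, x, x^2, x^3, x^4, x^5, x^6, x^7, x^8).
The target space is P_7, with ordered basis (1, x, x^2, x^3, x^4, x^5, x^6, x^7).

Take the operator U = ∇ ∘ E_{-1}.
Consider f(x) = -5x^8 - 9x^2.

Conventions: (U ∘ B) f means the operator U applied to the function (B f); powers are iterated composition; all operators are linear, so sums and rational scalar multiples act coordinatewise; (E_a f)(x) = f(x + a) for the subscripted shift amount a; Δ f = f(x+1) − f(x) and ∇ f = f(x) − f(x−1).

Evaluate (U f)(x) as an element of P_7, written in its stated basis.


the result is g(x) = -40x^7 + 420x^6 - 1960x^5 + 5250x^4 - 8680x^3 + 8820x^2 - 5098x + 1302

E_{-1} f = -5x^8 + 40x^7 - 140x^6 + 280x^5 - 350x^4 + 280x^3 - 149x^2 + 58x - 14
∇ E_{-1} f = -40x^7 + 420x^6 - 1960x^5 + 5250x^4 - 8680x^3 + 8820x^2 - 5098x + 1302


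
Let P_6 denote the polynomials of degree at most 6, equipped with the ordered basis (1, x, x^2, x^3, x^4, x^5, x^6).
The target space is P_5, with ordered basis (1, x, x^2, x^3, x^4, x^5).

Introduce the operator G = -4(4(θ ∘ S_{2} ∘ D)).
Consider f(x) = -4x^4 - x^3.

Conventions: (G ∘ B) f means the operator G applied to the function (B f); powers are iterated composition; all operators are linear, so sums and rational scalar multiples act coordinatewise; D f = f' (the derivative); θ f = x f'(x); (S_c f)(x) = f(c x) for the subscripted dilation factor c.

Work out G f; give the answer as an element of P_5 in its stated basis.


D f = -16x^3 - 3x^2
S_{2} D f = -128x^3 - 12x^2
θ S_{2} D f = -384x^3 - 24x^2
(4(θ ∘ S_{2} ∘ D)) f = -1536x^3 - 96x^2
(-4(4(θ ∘ S_{2} ∘ D))) f = 6144x^3 + 384x^2

the image equals g(x) = 6144x^3 + 384x^2


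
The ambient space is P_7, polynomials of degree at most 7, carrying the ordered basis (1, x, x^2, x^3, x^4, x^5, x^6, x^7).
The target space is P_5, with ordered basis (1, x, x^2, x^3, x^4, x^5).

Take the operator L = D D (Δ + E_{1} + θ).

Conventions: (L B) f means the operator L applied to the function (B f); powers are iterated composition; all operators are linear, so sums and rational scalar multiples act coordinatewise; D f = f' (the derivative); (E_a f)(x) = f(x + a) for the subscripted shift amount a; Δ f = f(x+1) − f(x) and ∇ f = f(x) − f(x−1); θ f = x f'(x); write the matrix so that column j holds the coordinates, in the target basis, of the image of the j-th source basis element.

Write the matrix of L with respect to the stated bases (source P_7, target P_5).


the matrix is [[0, 0, 6, 12, 24, 40, 60, 84]; [0, 0, 0, 24, 48, 120, 240, 420]; [0, 0, 0, 0, 60, 120, 360, 840]; [0, 0, 0, 0, 0, 120, 240, 840]; [0, 0, 0, 0, 0, 0, 210, 420]; [0, 0, 0, 0, 0, 0, 0, 336]] (rows listed top to bottom)

image of 1: 0
image of x: 0
image of x^2: 6
image of x^3: 24x + 12
image of x^4: 60x^2 + 48x + 24
image of x^5: 120x^3 + 120x^2 + 120x + 40
image of x^6: 210x^4 + 240x^3 + 360x^2 + 240x + 60
image of x^7: 336x^5 + 420x^4 + 840x^3 + 840x^2 + 420x + 84
each image's coordinates form column j of the matrix


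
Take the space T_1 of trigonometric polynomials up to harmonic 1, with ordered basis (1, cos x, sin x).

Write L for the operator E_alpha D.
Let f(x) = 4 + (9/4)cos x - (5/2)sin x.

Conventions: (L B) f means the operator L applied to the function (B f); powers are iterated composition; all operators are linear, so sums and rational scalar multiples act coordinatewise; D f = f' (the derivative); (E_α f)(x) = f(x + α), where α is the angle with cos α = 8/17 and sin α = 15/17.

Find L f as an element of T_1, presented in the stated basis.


D f = -(5/2)cos x - (9/4)sin x
E_alpha D f = -(215/68)cos x + (39/34)sin x

the result is g(x) = -(215/68)cos x + (39/34)sin x


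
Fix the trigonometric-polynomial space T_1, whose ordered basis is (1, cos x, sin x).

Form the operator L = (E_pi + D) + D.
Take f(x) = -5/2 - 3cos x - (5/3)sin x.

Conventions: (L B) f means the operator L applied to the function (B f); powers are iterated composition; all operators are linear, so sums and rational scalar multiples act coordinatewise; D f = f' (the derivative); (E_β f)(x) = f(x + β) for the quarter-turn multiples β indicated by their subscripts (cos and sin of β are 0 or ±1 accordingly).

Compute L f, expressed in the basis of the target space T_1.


the image equals g(x) = -5/2 - (1/3)cos x + (23/3)sin x

E_pi f = -5/2 + 3cos x + (5/3)sin x
D f = -(5/3)cos x + 3sin x
(E_pi + D) f = -5/2 + (4/3)cos x + (14/3)sin x
D f = -(5/3)cos x + 3sin x
((E_pi + D) + D) f = -5/2 - (1/3)cos x + (23/3)sin x


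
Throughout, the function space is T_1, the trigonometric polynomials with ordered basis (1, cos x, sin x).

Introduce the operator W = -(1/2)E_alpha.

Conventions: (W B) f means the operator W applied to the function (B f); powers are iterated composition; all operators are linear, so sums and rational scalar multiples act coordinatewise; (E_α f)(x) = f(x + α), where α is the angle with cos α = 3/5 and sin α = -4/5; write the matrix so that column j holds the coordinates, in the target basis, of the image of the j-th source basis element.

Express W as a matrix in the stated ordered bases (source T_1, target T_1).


the matrix is [[-1/2, 0, 0]; [0, -3/10, 2/5]; [0, -2/5, -3/10]] (rows listed top to bottom)

image of 1: -1/2
image of cos x: -(3/10)cos x - (2/5)sin x
image of sin x: (2/5)cos x - (3/10)sin x
each image's coordinates form column j of the matrix


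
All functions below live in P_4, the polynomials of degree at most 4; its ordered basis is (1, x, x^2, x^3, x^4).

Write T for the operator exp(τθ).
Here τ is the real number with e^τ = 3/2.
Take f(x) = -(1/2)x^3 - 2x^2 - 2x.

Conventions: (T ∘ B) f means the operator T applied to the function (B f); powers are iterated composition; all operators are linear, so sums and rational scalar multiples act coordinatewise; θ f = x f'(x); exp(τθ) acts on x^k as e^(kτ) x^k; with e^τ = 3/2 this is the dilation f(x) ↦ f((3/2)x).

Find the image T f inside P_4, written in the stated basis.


the image equals g(x) = -(27/16)x^3 - (9/2)x^2 - 3x

exp(τθ) x^k = e^(kτ) x^k; with e^τ = 3/2 this sends x^k to (3/2)^k x^k
x ↦ 3/2 x
x^2 ↦ 9/4 x^2
x^3 ↦ 27/8 x^3
applying this coordinatewise to f: exp(τθ) f = -(27/16)x^3 - (9/2)x^2 - 3x


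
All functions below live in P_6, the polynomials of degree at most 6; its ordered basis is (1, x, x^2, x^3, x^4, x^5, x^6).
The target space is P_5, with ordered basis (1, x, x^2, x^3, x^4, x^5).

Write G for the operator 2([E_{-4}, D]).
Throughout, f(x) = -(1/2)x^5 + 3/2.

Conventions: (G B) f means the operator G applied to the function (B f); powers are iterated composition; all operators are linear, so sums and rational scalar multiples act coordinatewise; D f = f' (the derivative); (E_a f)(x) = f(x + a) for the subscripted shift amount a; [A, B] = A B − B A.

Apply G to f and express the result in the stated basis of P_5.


D f = -(5/2)x^4
E_{-4} D f = -(5/2)x^4 + 40x^3 - 240x^2 + 640x - 640
E_{-4} f = -(1/2)x^5 + 10x^4 - 80x^3 + 320x^2 - 640x + 1027/2
D E_{-4} f = -(5/2)x^4 + 40x^3 - 240x^2 + 640x - 640
[E_{-4}, D] f = 0
(2([E_{-4}, D])) f = 0

the image equals g(x) = 0


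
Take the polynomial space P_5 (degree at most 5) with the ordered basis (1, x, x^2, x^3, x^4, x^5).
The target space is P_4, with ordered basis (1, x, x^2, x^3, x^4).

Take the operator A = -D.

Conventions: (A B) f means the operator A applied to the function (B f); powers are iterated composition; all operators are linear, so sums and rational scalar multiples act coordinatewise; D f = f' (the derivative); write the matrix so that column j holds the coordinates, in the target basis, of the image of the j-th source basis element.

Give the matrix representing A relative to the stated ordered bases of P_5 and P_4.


the matrix is [[0, -1, 0, 0, 0, 0]; [0, 0, -2, 0, 0, 0]; [0, 0, 0, -3, 0, 0]; [0, 0, 0, 0, -4, 0]; [0, 0, 0, 0, 0, -5]] (rows listed top to bottom)

image of 1: 0
image of x: -1
image of x^2: -2x
image of x^3: -3x^2
image of x^4: -4x^3
image of x^5: -5x^4
each image's coordinates form column j of the matrix


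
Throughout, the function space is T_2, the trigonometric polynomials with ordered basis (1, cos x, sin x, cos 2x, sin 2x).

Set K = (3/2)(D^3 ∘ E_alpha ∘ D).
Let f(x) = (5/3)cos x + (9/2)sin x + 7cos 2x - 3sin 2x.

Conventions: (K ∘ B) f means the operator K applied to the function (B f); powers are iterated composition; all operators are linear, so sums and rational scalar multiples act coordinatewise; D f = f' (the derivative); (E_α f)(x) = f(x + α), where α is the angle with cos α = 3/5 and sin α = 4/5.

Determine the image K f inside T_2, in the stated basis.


D f = (9/2)cos x - (5/3)sin x - 6cos 2x - 14sin 2x
E_alpha D f = (41/30)cos x - (23/5)sin x - (294/25)cos 2x + (242/25)sin 2x
D E_alpha D f = -(23/5)cos x - (41/30)sin x + (484/25)cos 2x + (588/25)sin 2x
D D E_alpha D f = -(41/30)cos x + (23/5)sin x + (1176/25)cos 2x - (968/25)sin 2x
D D D E_alpha D f = (23/5)cos x + (41/30)sin x - (1936/25)cos 2x - (2352/25)sin 2x
((3/2)(D^3 ∘ E_alpha ∘ D)) f = (69/10)cos x + (41/20)sin x - (2904/25)cos 2x - (3528/25)sin 2x

g(x) = (69/10)cos x + (41/20)sin x - (2904/25)cos 2x - (3528/25)sin 2x


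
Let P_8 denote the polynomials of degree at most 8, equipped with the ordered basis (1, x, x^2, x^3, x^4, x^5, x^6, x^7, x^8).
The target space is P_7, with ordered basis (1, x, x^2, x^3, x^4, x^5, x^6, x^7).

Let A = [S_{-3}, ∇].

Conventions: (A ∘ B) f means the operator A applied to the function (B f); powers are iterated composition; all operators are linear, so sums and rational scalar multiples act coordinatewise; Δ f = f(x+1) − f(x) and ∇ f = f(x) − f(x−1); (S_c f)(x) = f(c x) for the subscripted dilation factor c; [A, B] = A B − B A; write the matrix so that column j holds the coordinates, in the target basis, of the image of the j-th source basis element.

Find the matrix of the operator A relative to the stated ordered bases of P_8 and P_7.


the matrix is [[0, 4, 8, 28, 80, 244, 728, 2188, 6560]; [0, 0, -24, -72, -336, -1200, -4392, -15288, -52512]; [0, 0, 0, 108, 432, 2520, 10800, 46116, 183456]; [0, 0, 0, 0, -432, -2160, -15120, -75600, -368928]; [0, 0, 0, 0, 0, 1620, 9720, 79380, 453600]; [0, 0, 0, 0, 0, 0, -5832, -40824, -381024]; [0, 0, 0, 0, 0, 0, 0, 20412, 163296]; [0, 0, 0, 0, 0, 0, 0, 0, -69984]] (rows listed top to bottom)

image of 1: 0
image of x: 4
image of x^2: -24x + 8
image of x^3: 108x^2 - 72x + 28
image of x^4: -432x^3 + 432x^2 - 336x + 80
image of x^5: 1620x^4 - 2160x^3 + 2520x^2 - 1200x + 244
image of x^6: -5832x^5 + 9720x^4 - 15120x^3 + 10800x^2 - 4392x + 728
image of x^7: 20412x^6 - 40824x^5 + 79380x^4 - 75600x^3 + 46116x^2 - 15288x + 2188
image of x^8: -69984x^7 + 163296x^6 - 381024x^5 + 453600x^4 - 368928x^3 + 183456x^2 - 52512x + 6560
each image's coordinates form column j of the matrix
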